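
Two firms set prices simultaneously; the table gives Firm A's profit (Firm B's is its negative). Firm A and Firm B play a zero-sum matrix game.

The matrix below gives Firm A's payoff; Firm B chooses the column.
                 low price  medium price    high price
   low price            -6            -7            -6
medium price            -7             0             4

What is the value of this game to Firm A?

-49/8

Column high price is strictly dominated by medium price for Firm B (it gives Firm A more in every row).
The remaining 2×2 game on (low price, medium price) × (low price, medium price) has no saddle point. Let Firm A play low price with probability p; indifference gives −6p − 7(1−p) = −7p, so p = 7/8.
Similarly Firm B's optimal q on low price is 7/8, and the value is -6·(7/8) + (-7)·(1/8) = -49/8.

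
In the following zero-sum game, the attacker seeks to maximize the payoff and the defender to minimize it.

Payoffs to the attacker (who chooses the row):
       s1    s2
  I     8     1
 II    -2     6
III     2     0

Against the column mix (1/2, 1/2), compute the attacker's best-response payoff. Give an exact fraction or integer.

9/2

I: (8)·(1/2) + (1)·(1/2) = 9/2.
II: (-2)·(1/2) + (6)·(1/2) = 2.
III: (2)·(1/2) + (0)·(1/2) = 1.
The best pure response is I with expected payoff 9/2.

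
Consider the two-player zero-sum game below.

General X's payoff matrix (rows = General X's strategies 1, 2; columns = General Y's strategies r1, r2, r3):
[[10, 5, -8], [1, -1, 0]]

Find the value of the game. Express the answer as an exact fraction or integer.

Column r1 is strictly dominated by r2 for General Y (it gives General X more in every row).
The remaining 2×2 game on (1, 2) × (r2, r3) has no saddle point. Let General X play 1 with probability p; indifference gives 5p − (1−p) = −8p, so p = 1/14.
Similarly General Y's optimal q on r2 is 4/7, and the value is 5·(4/7) + (-8)·(3/7) = -4/7.

-4/7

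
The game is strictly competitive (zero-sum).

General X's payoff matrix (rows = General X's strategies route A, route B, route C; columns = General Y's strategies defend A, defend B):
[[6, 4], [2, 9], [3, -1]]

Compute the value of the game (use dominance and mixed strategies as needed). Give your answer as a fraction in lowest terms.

Row route C is strictly dominated by row route A, so General X never plays it.
The remaining 2×2 game on (route A, route B) × (defend A, defend B) has no saddle point. Let General X play route A with probability p; indifference gives 6p + 2(1−p) = 4p + 9(1−p), so p = 7/9.
Similarly General Y's optimal q on defend A is 5/9, and the value is 6·(5/9) + (4)·(4/9) = 46/9.

46/9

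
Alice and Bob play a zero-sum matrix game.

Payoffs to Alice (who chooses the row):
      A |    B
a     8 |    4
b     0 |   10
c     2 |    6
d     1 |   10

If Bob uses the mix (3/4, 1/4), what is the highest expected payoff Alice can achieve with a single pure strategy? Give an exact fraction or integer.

a: (8)·(3/4) + (4)·(1/4) = 7.
b: (0)·(3/4) + (10)·(1/4) = 5/2.
c: (2)·(3/4) + (6)·(1/4) = 3.
d: (1)·(3/4) + (10)·(1/4) = 13/4.
The best pure response is a with expected payoff 7.

7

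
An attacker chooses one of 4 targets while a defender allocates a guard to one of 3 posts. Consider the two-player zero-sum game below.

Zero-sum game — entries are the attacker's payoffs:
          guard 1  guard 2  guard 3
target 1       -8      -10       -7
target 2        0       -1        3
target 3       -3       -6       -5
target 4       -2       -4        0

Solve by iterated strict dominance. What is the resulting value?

Column guard 1 is strictly dominated by guard 2 for the defender (-10<-8, -1<0, -6<-3, -4<-2); eliminate guard 1.
Row target 3 is strictly dominated by row target 2 (-1>-6, 3>-5); eliminate target 3.
Column guard 3 is strictly dominated by guard 2 for the defender (-10<-7, -1<3, -4<0); eliminate guard 3.
Row target 4 is strictly dominated by row target 2 (-1>-4); eliminate target 4.
Row target 1 is strictly dominated by row target 2 (-1>-10); eliminate target 1.
Only (target 2, guard 2) remains, with payoff -1.

-1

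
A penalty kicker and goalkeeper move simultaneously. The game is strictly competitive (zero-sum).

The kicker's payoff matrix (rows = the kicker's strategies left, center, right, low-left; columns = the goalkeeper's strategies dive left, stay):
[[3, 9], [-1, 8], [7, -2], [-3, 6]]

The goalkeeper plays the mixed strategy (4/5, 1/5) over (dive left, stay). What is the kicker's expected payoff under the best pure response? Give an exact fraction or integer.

left: (3)·(4/5) + (9)·(1/5) = 21/5.
center: (-1)·(4/5) + (8)·(1/5) = 4/5.
right: (7)·(4/5) + (-2)·(1/5) = 26/5.
low-left: (-3)·(4/5) + (6)·(1/5) = -6/5.
The best pure response is right with expected payoff 26/5.

26/5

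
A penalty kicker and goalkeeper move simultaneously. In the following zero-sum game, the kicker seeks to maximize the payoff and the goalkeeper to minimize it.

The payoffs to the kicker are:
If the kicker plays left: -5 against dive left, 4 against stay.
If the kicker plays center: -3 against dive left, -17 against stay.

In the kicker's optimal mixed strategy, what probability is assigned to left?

14/23

Row minima are -5 and -17, so the kicker's maximin is -5; column maxima are -3 and 4, so the goalkeeper's minimax is -3. These differ, so the equilibrium is in mixed strategies.
Let the kicker play left with probability p. The goalkeeper is indifferent when −5p − 3(1−p) = 4p − 17(1−p), giving p = 14/23.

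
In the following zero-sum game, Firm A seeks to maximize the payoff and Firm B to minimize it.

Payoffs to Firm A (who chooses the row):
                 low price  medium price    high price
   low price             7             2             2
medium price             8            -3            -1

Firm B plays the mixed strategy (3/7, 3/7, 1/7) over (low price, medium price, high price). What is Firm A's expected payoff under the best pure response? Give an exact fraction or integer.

29/7

low price: (7)·(3/7) + (2)·(3/7) + (2)·(1/7) = 29/7.
medium price: (8)·(3/7) + (-3)·(3/7) + (-1)·(1/7) = 2.
The best pure response is low price with expected payoff 29/7.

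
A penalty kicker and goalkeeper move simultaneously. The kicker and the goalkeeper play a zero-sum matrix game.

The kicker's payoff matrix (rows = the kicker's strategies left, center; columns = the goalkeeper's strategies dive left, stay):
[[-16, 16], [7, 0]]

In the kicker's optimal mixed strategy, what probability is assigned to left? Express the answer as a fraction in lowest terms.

7/39

Row minima are -16 and 0, so the kicker's maximin is 0; column maxima are 7 and 16, so the goalkeeper's minimax is 7. These differ, so the equilibrium is in mixed strategies.
Let the kicker play left with probability p. The goalkeeper is indifferent when −16p + 7(1−p) = 16p, giving p = 7/39.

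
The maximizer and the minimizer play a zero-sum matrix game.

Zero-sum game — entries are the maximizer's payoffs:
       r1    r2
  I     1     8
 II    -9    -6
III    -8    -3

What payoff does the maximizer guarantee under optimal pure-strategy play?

Row minima: 1, -9, -8 → the maximizer's maximin is 1.
Column maxima: 1, 8 → the minimizer's minimax is 1.
They coincide at (I, r1), so the value is 1.

1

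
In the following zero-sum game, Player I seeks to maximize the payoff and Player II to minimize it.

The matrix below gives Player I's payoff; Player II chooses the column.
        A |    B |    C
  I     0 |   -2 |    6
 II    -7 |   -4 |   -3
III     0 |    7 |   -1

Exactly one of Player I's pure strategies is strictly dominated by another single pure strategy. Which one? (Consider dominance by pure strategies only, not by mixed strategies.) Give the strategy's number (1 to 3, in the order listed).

2

Compare II with I: 0 > -7, -2 > -4, 6 > -3.
So I strictly dominates II for Player I; II is strictly dominated.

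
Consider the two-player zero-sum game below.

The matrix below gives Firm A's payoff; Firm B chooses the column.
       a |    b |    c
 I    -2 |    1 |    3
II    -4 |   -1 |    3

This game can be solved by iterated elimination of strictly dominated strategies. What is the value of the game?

-2

Column c is strictly dominated by a for Firm B (-2<3, -4<3); eliminate c.
Row II is strictly dominated by row I (-2>-4, 1>-1); eliminate II.
Column b is strictly dominated by a for Firm B (-2<1); eliminate b.
Only (I, a) remains, with payoff -2.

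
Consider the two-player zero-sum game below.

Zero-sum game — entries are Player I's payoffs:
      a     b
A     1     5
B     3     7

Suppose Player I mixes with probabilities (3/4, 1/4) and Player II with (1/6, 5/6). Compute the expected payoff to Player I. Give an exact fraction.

29/6

Against (1/6, 5/6), each row's expected payoff is A: 13/3; B: 19/3.
Taking the (3/4, 1/4)-weighted average: (3/4)·(13/3) + (1/4)·(19/3) = 29/6.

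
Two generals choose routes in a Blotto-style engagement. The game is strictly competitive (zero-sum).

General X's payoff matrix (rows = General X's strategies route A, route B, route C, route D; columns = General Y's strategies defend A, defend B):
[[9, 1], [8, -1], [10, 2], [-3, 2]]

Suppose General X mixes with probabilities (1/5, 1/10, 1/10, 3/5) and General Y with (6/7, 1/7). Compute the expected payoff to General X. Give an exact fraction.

123/70

Against (6/7, 1/7), each row's expected payoff is route A: 55/7; route B: 47/7; route C: 62/7; route D: -16/7.
Taking the (1/5, 1/10, 1/10, 3/5)-weighted average: (1/5)·(55/7) + (1/10)·(47/7) + (1/10)·(62/7) + (3/5)·(-16/7) = 123/70.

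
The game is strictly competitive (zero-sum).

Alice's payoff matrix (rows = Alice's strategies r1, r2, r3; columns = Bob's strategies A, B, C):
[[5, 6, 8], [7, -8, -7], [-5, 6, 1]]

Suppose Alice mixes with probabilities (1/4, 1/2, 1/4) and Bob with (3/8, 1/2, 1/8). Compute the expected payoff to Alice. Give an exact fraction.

21/32

Against (3/8, 1/2, 1/8), each row's expected payoff is r1: 47/8; r2: -9/4; r3: 5/4.
Taking the (1/4, 1/2, 1/4)-weighted average: (1/4)·(47/8) + (1/2)·(-9/4) + (1/4)·(5/4) = 21/32.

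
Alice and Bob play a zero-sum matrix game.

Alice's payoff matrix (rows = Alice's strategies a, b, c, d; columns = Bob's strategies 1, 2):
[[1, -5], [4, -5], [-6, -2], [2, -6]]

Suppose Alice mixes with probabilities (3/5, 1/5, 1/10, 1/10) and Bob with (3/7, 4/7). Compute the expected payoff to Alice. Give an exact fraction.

-81/35

Against (3/7, 4/7), each row's expected payoff is a: -17/7; b: -8/7; c: -26/7; d: -18/7.
Taking the (3/5, 1/5, 1/10, 1/10)-weighted average: (3/5)·(-17/7) + (1/5)·(-8/7) + (1/10)·(-26/7) + (1/10)·(-18/7) = -81/35.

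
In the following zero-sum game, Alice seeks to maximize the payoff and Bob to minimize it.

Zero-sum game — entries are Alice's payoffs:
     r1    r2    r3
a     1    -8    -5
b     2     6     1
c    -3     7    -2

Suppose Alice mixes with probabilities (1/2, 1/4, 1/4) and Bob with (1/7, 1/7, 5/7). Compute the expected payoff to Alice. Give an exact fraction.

Against (1/7, 1/7, 5/7), each row's expected payoff is a: -32/7; b: 13/7; c: -6/7.
Taking the (1/2, 1/4, 1/4)-weighted average: (1/2)·(-32/7) + (1/4)·(13/7) + (1/4)·(-6/7) = -57/28.

-57/28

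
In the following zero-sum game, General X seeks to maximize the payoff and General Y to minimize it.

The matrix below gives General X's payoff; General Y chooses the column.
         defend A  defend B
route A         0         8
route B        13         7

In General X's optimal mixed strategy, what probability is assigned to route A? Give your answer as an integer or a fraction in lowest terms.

3/7

Row minima are 0 and 7, so General X's maximin is 7; column maxima are 13 and 8, so General Y's minimax is 8. These differ, so the equilibrium is in mixed strategies.
Let General X play route A with probability p. General Y is indifferent when 13(1−p) = 8p + 7(1−p), giving p = 3/7.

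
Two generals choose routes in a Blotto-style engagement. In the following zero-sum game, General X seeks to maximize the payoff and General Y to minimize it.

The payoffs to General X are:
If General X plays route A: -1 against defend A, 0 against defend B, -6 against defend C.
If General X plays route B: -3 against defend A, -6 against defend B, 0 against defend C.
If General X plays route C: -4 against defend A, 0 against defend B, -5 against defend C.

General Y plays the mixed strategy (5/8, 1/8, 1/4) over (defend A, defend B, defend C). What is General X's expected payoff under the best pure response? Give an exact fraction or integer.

route A: (-1)·(5/8) + (0)·(1/8) + (-6)·(1/4) = -17/8.
route B: (-3)·(5/8) + (-6)·(1/8) + (0)·(1/4) = -21/8.
route C: (-4)·(5/8) + (0)·(1/8) + (-5)·(1/4) = -15/4.
The best pure response is route A with expected payoff -17/8.

-17/8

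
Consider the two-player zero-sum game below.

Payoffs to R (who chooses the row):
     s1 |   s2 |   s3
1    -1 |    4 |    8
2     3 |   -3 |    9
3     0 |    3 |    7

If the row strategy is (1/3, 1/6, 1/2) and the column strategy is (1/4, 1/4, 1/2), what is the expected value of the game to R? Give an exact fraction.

107/24

Against (1/4, 1/4, 1/2), each row's expected payoff is 1: 19/4; 2: 9/2; 3: 17/4.
Taking the (1/3, 1/6, 1/2)-weighted average: (1/3)·(19/4) + (1/6)·(9/2) + (1/2)·(17/4) = 107/24.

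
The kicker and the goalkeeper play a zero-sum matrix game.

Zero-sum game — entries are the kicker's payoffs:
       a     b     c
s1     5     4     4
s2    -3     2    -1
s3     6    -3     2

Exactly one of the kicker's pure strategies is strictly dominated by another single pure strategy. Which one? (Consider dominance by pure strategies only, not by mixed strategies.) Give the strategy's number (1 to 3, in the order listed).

Compare s2 with s1: 5 > -3, 4 > 2, 4 > -1.
So s1 strictly dominates s2 for the kicker; s2 is strictly dominated.

2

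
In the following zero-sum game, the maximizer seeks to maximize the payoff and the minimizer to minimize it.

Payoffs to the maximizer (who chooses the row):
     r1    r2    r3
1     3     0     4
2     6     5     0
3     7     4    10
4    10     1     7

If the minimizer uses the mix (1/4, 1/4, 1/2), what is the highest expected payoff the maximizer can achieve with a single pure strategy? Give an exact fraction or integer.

31/4

1: (3)·(1/4) + (0)·(1/4) + (4)·(1/2) = 11/4.
2: (6)·(1/4) + (5)·(1/4) + (0)·(1/2) = 11/4.
3: (7)·(1/4) + (4)·(1/4) + (10)·(1/2) = 31/4.
4: (10)·(1/4) + (1)·(1/4) + (7)·(1/2) = 25/4.
The best pure response is 3 with expected payoff 31/4.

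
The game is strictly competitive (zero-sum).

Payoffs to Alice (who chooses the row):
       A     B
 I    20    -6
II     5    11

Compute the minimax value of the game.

125/16

Row minima are -6 and 5, so Alice's maximin is 5; column maxima are 20 and 11, so Bob's minimax is 11. These differ, so the equilibrium is in mixed strategies.
Let Alice play I with probability p. Bob is indifferent when 20p + 5(1−p) = −6p + 11(1−p), giving p = 3/16.
Let Bob play A with probability q. Alice is indifferent when 20q − 6(1−q) = 5q + 11(1−q), giving q = 17/32.
The value is 20·(17/32) + (-6)·(15/32) = 125/16.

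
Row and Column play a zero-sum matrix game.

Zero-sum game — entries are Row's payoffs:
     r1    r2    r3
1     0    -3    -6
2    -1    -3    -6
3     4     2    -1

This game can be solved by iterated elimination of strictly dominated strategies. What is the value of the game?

Column r1 is strictly dominated by r2 for Column (-3<0, -3<-1, 2<4); eliminate r1.
Column r2 is strictly dominated by r3 for Column (-6<-3, -6<-3, -1<2); eliminate r2.
Row 1 is strictly dominated by row 3 (-1>-6); eliminate 1.
Row 2 is strictly dominated by row 3 (-1>-6); eliminate 2.
Only (3, r3) remains, with payoff -1.

-1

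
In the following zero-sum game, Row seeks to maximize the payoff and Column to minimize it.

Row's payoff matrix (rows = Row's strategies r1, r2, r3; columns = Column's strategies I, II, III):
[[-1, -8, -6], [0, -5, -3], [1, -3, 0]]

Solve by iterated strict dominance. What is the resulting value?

Column III is strictly dominated by II for Column (-8<-6, -5<-3, -3<0); eliminate III.
Column I is strictly dominated by II for Column (-8<-1, -5<0, -3<1); eliminate I.
Row r2 is strictly dominated by row r3 (-3>-5); eliminate r2.
Row r1 is strictly dominated by row r3 (-3>-8); eliminate r1.
Only (r3, II) remains, with payoff -3.

-3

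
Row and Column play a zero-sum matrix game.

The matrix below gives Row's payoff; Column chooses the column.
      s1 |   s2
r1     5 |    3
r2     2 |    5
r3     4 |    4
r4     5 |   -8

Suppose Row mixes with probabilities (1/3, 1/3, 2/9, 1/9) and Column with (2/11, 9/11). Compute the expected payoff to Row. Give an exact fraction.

Against (2/11, 9/11), each row's expected payoff is r1: 37/11; r2: 49/11; r3: 4; r4: -62/11.
Taking the (1/3, 1/3, 2/9, 1/9)-weighted average: (1/3)·(37/11) + (1/3)·(49/11) + (2/9)·(4) + (1/9)·(-62/11) = 284/99.

284/99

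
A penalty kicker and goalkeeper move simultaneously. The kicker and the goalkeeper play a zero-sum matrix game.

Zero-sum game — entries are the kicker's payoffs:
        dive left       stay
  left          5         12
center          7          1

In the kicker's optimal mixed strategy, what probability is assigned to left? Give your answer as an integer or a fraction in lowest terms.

6/13

Row minima are 5 and 1, so the kicker's maximin is 5; column maxima are 7 and 12, so the goalkeeper's minimax is 7. These differ, so the equilibrium is in mixed strategies.
Let the kicker play left with probability p. The goalkeeper is indifferent when 5p + 7(1−p) = 12p + (1−p), giving p = 6/13.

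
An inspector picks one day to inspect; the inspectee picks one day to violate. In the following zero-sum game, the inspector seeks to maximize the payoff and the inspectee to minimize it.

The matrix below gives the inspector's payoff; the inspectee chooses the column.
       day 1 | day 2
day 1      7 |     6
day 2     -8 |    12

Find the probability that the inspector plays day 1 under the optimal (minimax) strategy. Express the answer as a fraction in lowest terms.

Row minima are 6 and -8, so the inspector's maximin is 6; column maxima are 7 and 12, so the inspectee's minimax is 7. These differ, so the equilibrium is in mixed strategies.
Let the inspector play day 1 with probability p. The inspectee is indifferent when 7p − 8(1−p) = 6p + 12(1−p), giving p = 20/21.

20/21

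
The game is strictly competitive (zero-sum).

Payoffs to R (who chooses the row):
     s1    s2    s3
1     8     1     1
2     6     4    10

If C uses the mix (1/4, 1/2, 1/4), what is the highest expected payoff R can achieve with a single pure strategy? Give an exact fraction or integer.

1: (8)·(1/4) + (1)·(1/2) + (1)·(1/4) = 11/4.
2: (6)·(1/4) + (4)·(1/2) + (10)·(1/4) = 6.
The best pure response is 2 with expected payoff 6.

6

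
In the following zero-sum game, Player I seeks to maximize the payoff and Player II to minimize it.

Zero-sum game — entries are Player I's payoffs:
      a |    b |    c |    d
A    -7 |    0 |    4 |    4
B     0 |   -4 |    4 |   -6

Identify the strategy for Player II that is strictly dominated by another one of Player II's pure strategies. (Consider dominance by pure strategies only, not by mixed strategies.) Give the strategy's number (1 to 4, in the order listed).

3

Player II prefers columns that give Player I less. Compare c with a: -7 < 4, 0 < 4.
So a strictly dominates c for Player II; c is strictly dominated.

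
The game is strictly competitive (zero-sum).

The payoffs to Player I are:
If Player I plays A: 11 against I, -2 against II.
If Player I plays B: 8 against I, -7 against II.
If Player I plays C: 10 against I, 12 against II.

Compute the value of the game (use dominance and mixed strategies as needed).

152/15

Row B is strictly dominated by row A, so Player I never plays it.
The remaining 2×2 game on (A, C) × (I, II) has no saddle point. Let Player I play A with probability p; indifference gives 11p + 10(1−p) = −2p + 12(1−p), so p = 2/15.
Similarly Player II's optimal q on I is 14/15, and the value is 11·(14/15) + (-2)·(1/15) = 152/15.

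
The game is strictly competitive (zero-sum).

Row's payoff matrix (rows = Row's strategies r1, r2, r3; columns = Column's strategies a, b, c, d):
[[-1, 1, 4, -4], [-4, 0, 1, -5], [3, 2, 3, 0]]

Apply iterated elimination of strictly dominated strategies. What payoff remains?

0

Column a is strictly dominated by d for Column (-4<-1, -5<-4, 0<3); eliminate a.
Column c is strictly dominated by b for Column (1<4, 0<1, 2<3); eliminate c.
Row r2 is strictly dominated by row r1 (1>0, -4>-5); eliminate r2.
Row r1 is strictly dominated by row r3 (2>1, 0>-4); eliminate r1.
Column b is strictly dominated by d for Column (0<2); eliminate b.
Only (r3, d) remains, with payoff 0.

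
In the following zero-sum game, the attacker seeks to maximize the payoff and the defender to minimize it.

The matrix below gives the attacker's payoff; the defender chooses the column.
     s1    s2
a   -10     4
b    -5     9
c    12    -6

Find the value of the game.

39/16

Row a is strictly dominated by row b, so the attacker never plays it.
The remaining 2×2 game on (b, c) × (s1, s2) has no saddle point. Let the attacker play b with probability p; indifference gives −5p + 12(1−p) = 9p − 6(1−p), so p = 9/16.
Similarly the defender's optimal q on s1 is 15/32, and the value is -5·(15/32) + (9)·(17/32) = 39/16.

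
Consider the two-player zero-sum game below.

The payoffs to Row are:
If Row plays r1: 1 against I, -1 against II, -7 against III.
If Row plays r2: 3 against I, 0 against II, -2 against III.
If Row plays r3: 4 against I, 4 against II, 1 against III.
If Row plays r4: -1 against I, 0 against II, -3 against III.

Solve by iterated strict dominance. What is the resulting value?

1

Column II is strictly dominated by III for Column (-7<-1, -2<0, 1<4, -3<0); eliminate II.
Column I is strictly dominated by III for Column (-7<1, -2<3, 1<4, -3<-1); eliminate I.
Row r2 is strictly dominated by row r3 (1>-2); eliminate r2.
Row r4 is strictly dominated by row r3 (1>-3); eliminate r4.
Row r1 is strictly dominated by row r3 (1>-7); eliminate r1.
Only (r3, III) remains, with payoff 1.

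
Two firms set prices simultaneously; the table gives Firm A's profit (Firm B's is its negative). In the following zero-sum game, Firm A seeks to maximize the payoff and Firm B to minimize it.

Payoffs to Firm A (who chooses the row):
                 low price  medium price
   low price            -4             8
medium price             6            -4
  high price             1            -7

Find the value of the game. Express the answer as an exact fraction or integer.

Row high price is strictly dominated by row medium price, so Firm A never plays it.
The remaining 2×2 game on (low price, medium price) × (low price, medium price) has no saddle point. Let Firm A play low price with probability p; indifference gives −4p + 6(1−p) = 8p − 4(1−p), so p = 5/11.
Similarly Firm B's optimal q on low price is 6/11, and the value is -4·(6/11) + (8)·(5/11) = 16/11.

16/11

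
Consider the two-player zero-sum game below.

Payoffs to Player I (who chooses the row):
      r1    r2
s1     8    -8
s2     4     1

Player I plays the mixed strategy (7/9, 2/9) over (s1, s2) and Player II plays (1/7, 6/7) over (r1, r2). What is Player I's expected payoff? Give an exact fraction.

-260/63

Against (1/7, 6/7), each row's expected payoff is s1: -40/7; s2: 10/7.
Taking the (7/9, 2/9)-weighted average: (7/9)·(-40/7) + (2/9)·(10/7) = -260/63.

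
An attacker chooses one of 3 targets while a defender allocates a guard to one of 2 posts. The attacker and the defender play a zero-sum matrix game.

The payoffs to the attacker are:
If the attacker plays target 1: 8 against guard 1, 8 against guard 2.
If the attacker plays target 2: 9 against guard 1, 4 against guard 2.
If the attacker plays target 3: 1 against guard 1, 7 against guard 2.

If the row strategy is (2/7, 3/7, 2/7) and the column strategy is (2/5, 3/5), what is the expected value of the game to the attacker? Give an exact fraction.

Against (2/5, 3/5), each row's expected payoff is target 1: 8; target 2: 6; target 3: 23/5.
Taking the (2/7, 3/7, 2/7)-weighted average: (2/7)·(8) + (3/7)·(6) + (2/7)·(23/5) = 216/35.

216/35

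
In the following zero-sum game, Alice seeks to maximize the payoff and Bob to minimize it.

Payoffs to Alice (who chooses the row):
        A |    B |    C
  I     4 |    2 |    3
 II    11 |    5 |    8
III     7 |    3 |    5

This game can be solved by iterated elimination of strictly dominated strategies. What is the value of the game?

Row III is strictly dominated by row II (11>7, 5>3, 8>5); eliminate III.
Column A is strictly dominated by B for Bob (2<4, 5<11); eliminate A.
Row I is strictly dominated by row II (5>2, 8>3); eliminate I.
Column C is strictly dominated by B for Bob (5<8); eliminate C.
Only (II, B) remains, with payoff 5.

5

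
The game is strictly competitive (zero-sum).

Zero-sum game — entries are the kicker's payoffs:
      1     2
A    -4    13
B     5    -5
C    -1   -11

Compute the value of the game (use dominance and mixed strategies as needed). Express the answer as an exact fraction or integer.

5/3

Row C is strictly dominated by row B, so the kicker never plays it.
The remaining 2×2 game on (A, B) × (1, 2) has no saddle point. Let the kicker play A with probability p; indifference gives −4p + 5(1−p) = 13p − 5(1−p), so p = 10/27.
Similarly the goalkeeper's optimal q on 1 is 2/3, and the value is -4·(2/3) + (13)·(1/3) = 5/3.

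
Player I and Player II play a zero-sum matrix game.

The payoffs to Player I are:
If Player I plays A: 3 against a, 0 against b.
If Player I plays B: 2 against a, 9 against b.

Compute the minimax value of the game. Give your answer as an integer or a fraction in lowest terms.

Row minima are 0 and 2, so Player I's maximin is 2; column maxima are 3 and 9, so Player II's minimax is 3. These differ, so the equilibrium is in mixed strategies.
Let Player I play A with probability p. Player II is indifferent when 3p + 2(1−p) = 9(1−p), giving p = 7/10.
Let Player II play a with probability q. Player I is indifferent when 3q = 2q + 9(1−q), giving q = 9/10.
The value is 3·(9/10) + (0)·(1/10) = 27/10.

27/10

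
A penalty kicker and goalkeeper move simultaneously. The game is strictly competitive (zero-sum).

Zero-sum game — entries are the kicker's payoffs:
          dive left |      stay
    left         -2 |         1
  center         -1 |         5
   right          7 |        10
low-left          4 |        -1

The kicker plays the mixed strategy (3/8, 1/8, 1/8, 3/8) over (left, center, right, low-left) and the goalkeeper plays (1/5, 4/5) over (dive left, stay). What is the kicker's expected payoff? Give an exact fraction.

Against (1/5, 4/5), each row's expected payoff is left: 2/5; center: 19/5; right: 47/5; low-left: 0.
Taking the (3/8, 1/8, 1/8, 3/8)-weighted average: (3/8)·(2/5) + (1/8)·(19/5) + (1/8)·(47/5) + (3/8)·(0) = 9/5.

9/5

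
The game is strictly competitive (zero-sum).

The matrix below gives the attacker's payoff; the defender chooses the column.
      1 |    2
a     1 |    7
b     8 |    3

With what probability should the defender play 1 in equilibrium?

4/11

Row minima are 1 and 3, so the attacker's maximin is 3; column maxima are 8 and 7, so the defender's minimax is 7. These differ, so the equilibrium is in mixed strategies.
Let the defender play 1 with probability q. The attacker is indifferent when q + 7(1−q) = 8q + 3(1−q), giving q = 4/11.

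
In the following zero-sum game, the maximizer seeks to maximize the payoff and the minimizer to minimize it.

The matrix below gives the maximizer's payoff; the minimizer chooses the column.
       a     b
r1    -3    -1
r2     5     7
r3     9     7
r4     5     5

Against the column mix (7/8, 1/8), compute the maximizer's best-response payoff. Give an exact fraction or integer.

r1: (-3)·(7/8) + (-1)·(1/8) = -11/4.
r2: (5)·(7/8) + (7)·(1/8) = 21/4.
r3: (9)·(7/8) + (7)·(1/8) = 35/4.
r4: (5)·(7/8) + (5)·(1/8) = 5.
The best pure response is r3 with expected payoff 35/4.

35/4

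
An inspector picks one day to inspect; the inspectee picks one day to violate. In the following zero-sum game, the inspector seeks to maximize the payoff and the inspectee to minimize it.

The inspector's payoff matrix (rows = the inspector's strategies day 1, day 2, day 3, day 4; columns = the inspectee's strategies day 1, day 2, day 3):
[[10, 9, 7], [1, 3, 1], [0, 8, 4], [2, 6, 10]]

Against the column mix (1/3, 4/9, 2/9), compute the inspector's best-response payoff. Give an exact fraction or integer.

day 1: (10)·(1/3) + (9)·(4/9) + (7)·(2/9) = 80/9.
day 2: (1)·(1/3) + (3)·(4/9) + (1)·(2/9) = 17/9.
day 3: (0)·(1/3) + (8)·(4/9) + (4)·(2/9) = 40/9.
day 4: (2)·(1/3) + (6)·(4/9) + (10)·(2/9) = 50/9.
The best pure response is day 1 with expected payoff 80/9.

80/9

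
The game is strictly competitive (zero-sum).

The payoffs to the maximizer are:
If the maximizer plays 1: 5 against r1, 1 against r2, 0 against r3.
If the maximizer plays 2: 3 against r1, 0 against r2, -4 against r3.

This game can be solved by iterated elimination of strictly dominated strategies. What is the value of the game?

0

Row 2 is strictly dominated by row 1 (5>3, 1>0, 0>-4); eliminate 2.
Column r2 is strictly dominated by r3 for the minimizer (0<1); eliminate r2.
Column r1 is strictly dominated by r3 for the minimizer (0<5); eliminate r1.
Only (1, r3) remains, with payoff 0.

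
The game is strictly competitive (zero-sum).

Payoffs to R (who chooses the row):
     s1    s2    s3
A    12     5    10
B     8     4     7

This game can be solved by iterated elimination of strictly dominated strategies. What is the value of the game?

Column s1 is strictly dominated by s2 for C (5<12, 4<8); eliminate s1.
Column s3 is strictly dominated by s2 for C (5<10, 4<7); eliminate s3.
Row B is strictly dominated by row A (5>4); eliminate B.
Only (A, s2) remains, with payoff 5.

5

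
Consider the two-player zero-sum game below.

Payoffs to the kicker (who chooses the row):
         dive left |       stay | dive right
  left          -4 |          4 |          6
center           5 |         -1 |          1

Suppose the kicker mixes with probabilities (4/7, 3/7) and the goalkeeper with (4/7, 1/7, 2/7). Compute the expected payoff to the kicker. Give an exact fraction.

9/7

Against (4/7, 1/7, 2/7), each row's expected payoff is left: 0; center: 3.
Taking the (4/7, 3/7)-weighted average: (4/7)·(0) + (3/7)·(3) = 9/7.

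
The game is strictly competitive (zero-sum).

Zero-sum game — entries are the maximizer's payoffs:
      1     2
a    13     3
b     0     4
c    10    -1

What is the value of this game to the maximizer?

26/7

Row c is strictly dominated by row a, so the maximizer never plays it.
The remaining 2×2 game on (a, b) × (1, 2) has no saddle point. Let the maximizer play a with probability p; indifference gives 13p = 3p + 4(1−p), so p = 2/7.
Similarly the minimizer's optimal q on 1 is 1/14, and the value is 13·(1/14) + (3)·(13/14) = 26/7.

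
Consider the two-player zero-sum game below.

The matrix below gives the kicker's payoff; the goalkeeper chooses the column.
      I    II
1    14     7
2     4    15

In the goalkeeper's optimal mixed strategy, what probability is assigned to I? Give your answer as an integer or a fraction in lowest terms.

4/9

Row minima are 7 and 4, so the kicker's maximin is 7; column maxima are 14 and 15, so the goalkeeper's minimax is 14. These differ, so the equilibrium is in mixed strategies.
Let the goalkeeper play I with probability q. The kicker is indifferent when 14q + 7(1−q) = 4q + 15(1−q), giving q = 4/9.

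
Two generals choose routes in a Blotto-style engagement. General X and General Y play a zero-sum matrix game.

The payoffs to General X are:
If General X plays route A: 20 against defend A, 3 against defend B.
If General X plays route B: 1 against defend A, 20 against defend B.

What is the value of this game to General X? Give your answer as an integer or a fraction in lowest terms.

397/36

Row minima are 3 and 1, so General X's maximin is 3; column maxima are 20 and 20, so General Y's minimax is 20. These differ, so the equilibrium is in mixed strategies.
Let General X play route A with probability p. General Y is indifferent when 20p + (1−p) = 3p + 20(1−p), giving p = 19/36.
Let General Y play defend A with probability q. General X is indifferent when 20q + 3(1−q) = q + 20(1−q), giving q = 17/36.
The value is 20·(17/36) + (3)·(19/36) = 397/36.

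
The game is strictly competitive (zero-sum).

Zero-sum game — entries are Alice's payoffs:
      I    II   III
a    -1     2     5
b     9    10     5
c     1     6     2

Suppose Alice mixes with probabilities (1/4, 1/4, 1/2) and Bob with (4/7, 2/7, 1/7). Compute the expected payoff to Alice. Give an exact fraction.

51/14

Against (4/7, 2/7, 1/7), each row's expected payoff is a: 5/7; b: 61/7; c: 18/7.
Taking the (1/4, 1/4, 1/2)-weighted average: (1/4)·(5/7) + (1/4)·(61/7) + (1/2)·(18/7) = 51/14.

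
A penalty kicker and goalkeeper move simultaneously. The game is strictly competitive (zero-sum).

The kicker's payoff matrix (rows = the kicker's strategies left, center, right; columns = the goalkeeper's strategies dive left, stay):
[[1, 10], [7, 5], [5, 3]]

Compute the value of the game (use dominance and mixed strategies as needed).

65/11

Row right is strictly dominated by row center, so the kicker never plays it.
The remaining 2×2 game on (left, center) × (dive left, stay) has no saddle point. Let the kicker play left with probability p; indifference gives p + 7(1−p) = 10p + 5(1−p), so p = 2/11.
Similarly the goalkeeper's optimal q on dive left is 5/11, and the value is 1·(5/11) + (10)·(6/11) = 65/11.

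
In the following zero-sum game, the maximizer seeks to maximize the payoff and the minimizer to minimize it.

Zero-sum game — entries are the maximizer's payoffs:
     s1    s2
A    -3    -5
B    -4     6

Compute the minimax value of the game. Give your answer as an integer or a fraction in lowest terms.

-19/6

Row minima are -5 and -4, so the maximizer's maximin is -4; column maxima are -3 and 6, so the minimizer's minimax is -3. These differ, so the equilibrium is in mixed strategies.
Let the maximizer play A with probability p. The minimizer is indifferent when −3p − 4(1−p) = −5p + 6(1−p), giving p = 5/6.
Let the minimizer play s1 with probability q. The maximizer is indifferent when −3q − 5(1−q) = −4q + 6(1−q), giving q = 11/12.
The value is -3·(11/12) + (-5)·(1/12) = -19/6.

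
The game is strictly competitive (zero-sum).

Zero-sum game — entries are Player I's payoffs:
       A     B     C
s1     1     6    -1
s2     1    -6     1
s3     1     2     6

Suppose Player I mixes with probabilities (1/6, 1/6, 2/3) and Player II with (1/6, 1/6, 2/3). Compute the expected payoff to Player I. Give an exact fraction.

55/18

Against (1/6, 1/6, 2/3), each row's expected payoff is s1: 1/2; s2: -1/6; s3: 9/2.
Taking the (1/6, 1/6, 2/3)-weighted average: (1/6)·(1/2) + (1/6)·(-1/6) + (2/3)·(9/2) = 55/18.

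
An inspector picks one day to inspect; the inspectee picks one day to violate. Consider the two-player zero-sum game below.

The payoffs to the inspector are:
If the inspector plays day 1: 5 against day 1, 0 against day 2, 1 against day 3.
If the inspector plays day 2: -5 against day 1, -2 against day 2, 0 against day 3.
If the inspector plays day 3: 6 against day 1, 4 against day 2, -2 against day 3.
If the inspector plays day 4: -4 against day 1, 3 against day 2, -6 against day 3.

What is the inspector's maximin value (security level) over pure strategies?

0

The worst-case payoff for each row is day 1: 0, day 2: -5, day 3: -2, day 4: -6.
The best of these is 0.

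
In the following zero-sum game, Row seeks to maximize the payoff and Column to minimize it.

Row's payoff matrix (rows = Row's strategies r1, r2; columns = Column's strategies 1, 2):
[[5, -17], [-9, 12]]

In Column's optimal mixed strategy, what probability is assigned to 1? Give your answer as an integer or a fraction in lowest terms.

29/43

Row minima are -17 and -9, so Row's maximin is -9; column maxima are 5 and 12, so Column's minimax is 5. These differ, so the equilibrium is in mixed strategies.
Let Column play 1 with probability q. Row is indifferent when 5q − 17(1−q) = −9q + 12(1−q), giving q = 29/43.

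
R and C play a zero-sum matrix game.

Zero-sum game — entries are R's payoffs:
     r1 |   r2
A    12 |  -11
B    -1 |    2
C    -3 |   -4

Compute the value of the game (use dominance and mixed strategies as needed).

1/2

Row C is strictly dominated by row B, so R never plays it.
The remaining 2×2 game on (A, B) × (r1, r2) has no saddle point. Let R play A with probability p; indifference gives 12p − (1−p) = −11p + 2(1−p), so p = 3/26.
Similarly C's optimal q on r1 is 1/2, and the value is 12·(1/2) + (-11)·(1/2) = 1/2.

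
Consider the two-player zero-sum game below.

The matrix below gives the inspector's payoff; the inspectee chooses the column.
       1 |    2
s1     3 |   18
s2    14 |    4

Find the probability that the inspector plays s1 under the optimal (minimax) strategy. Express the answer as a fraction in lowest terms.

Row minima are 3 and 4, so the inspector's maximin is 4; column maxima are 14 and 18, so the inspectee's minimax is 14. These differ, so the equilibrium is in mixed strategies.
Let the inspector play s1 with probability p. The inspectee is indifferent when 3p + 14(1−p) = 18p + 4(1−p), giving p = 2/5.

2/5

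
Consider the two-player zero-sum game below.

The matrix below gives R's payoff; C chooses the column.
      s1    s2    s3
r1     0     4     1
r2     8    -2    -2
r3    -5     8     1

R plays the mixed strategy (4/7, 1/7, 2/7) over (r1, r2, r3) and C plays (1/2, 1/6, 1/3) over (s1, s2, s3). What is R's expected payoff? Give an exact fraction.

Against (1/2, 1/6, 1/3), each row's expected payoff is r1: 1; r2: 3; r3: -5/6.
Taking the (4/7, 1/7, 2/7)-weighted average: (4/7)·(1) + (1/7)·(3) + (2/7)·(-5/6) = 16/21.

16/21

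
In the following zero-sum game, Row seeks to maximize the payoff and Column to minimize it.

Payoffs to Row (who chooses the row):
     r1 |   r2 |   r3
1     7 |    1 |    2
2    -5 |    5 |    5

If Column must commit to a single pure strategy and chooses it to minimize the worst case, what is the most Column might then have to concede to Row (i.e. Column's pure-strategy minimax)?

5

The worst case (largest entry) in each column is r1: 7, r2: 5, r3: 5.
The best (smallest) of these is 5.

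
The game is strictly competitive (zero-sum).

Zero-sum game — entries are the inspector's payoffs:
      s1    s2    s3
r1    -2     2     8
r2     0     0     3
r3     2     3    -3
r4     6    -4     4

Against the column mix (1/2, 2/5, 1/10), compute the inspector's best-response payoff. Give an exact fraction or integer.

19/10

r1: (-2)·(1/2) + (2)·(2/5) + (8)·(1/10) = 3/5.
r2: (0)·(1/2) + (0)·(2/5) + (3)·(1/10) = 3/10.
r3: (2)·(1/2) + (3)·(2/5) + (-3)·(1/10) = 19/10.
r4: (6)·(1/2) + (-4)·(2/5) + (4)·(1/10) = 9/5.
The best pure response is r3 with expected payoff 19/10.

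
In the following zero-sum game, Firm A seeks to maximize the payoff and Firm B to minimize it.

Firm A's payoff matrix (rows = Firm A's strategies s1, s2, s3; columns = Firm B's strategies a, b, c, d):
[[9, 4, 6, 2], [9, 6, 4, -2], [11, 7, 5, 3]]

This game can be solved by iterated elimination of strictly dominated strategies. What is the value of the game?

3

Column b is strictly dominated by d for Firm B (2<4, -2<6, 3<7); eliminate b.
Column a is strictly dominated by c for Firm B (6<9, 4<9, 5<11); eliminate a.
Column c is strictly dominated by d for Firm B (2<6, -2<4, 3<5); eliminate c.
Row s2 is strictly dominated by row s1 (2>-2); eliminate s2.
Row s1 is strictly dominated by row s3 (3>2); eliminate s1.
Only (s3, d) remains, with payoff 3.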